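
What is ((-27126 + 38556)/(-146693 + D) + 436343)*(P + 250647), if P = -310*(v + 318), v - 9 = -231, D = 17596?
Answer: 12442688592485967/129097 ≈ 9.6382e+10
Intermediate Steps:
v = -222 (v = 9 - 231 = -222)
P = -29760 (P = -310*(-222 + 318) = -310*96 = -29760)
((-27126 + 38556)/(-146693 + D) + 436343)*(P + 250647) = ((-27126 + 38556)/(-146693 + 17596) + 436343)*(-29760 + 250647) = (11430/(-129097) + 436343)*220887 = (11430*(-1/129097) + 436343)*220887 = (-11430/129097 + 436343)*220887 = (56330560841/129097)*220887 = 12442688592485967/129097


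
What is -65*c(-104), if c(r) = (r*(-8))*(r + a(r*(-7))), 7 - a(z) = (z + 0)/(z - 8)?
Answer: 47703968/9 ≈ 5.3004e+6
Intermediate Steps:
a(z) = 7 - z/(-8 + z) (a(z) = 7 - (z + 0)/(z - 8) = 7 - z/(-8 + z))
c(r) = -8*r*(r + 2*(-28 - 21*r)/(-8 - 7*r)) (c(r) = (r*(-8))*(r + 2*(-28 + 3*(r*(-7)))/(-8 + r*(-7))) = (-8*r)*(r + 2*(-28 + 3*(-7*r))/(-8 - 7*r)) = (-8*r)*(r + 2*(-28 - 21*r)/(-8 - 7*r)) = -8*r*(r + 2*(-28 - 21*r)/(-8 - 7*r)))
-65*c(-104) = -520*(-104)*(-56 - 50*(-104) - 7*(-104)²)/(8 + 7*(-104)) = -520*(-104)*(-56 + 5200 - 7*10816)/(8 - 728) = -520*(-104)*(-56 + 5200 - 75712)/(-720) = -520*(-104)*(-1)*(-70568)/720 = -65*(-3669536/45) = 47703968/9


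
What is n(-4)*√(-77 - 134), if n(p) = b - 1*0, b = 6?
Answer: 6*I*√211 ≈ 87.155*I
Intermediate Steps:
n(p) = 6 (n(p) = 6 - 1*0 = 6 + 0 = 6)
n(-4)*√(-77 - 134) = 6*√(-77 - 134) = 6*√(-211) = 6*(I*√211) = 6*I*√211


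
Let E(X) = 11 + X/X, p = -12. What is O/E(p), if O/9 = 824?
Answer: 618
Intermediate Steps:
E(X) = 12 (E(X) = 11 + 1 = 12)
O = 7416 (O = 9*824 = 7416)
O/E(p) = 7416/12 = 7416*(1/12) = 618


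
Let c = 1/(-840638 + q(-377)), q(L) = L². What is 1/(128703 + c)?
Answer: 698509/89900203826 ≈ 7.7698e-6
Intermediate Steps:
c = -1/698509 (c = 1/(-840638 + (-377)²) = 1/(-840638 + 142129) = 1/(-698509) = -1/698509 ≈ -1.4316e-6)
1/(128703 + c) = 1/(128703 - 1/698509) = 1/(89900203826/698509) = 698509/89900203826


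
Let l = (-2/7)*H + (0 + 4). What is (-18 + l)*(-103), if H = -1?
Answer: 9888/7 ≈ 1412.6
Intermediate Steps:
l = 30/7 (l = -2/7*(-1) + (0 + 4) = -2*⅐*(-1) + 4 = -2/7*(-1) + 4 = 2/7 + 4 = 30/7 ≈ 4.2857)
(-18 + l)*(-103) = (-18 + 30/7)*(-103) = -96/7*(-103) = 9888/7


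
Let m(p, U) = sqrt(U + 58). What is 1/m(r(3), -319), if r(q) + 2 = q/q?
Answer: -I*sqrt(29)/87 ≈ -0.061898*I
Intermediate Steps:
r(q) = -1 (r(q) = -2 + q/q = -2 + 1 = -1)
m(p, U) = sqrt(58 + U)
1/m(r(3), -319) = 1/(sqrt(58 - 319)) = 1/(sqrt(-261)) = 1/(3*I*sqrt(29)) = -I*sqrt(29)/87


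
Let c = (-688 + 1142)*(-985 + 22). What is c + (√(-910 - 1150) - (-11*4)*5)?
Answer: -436982 + 2*I*√515 ≈ -4.3698e+5 + 45.387*I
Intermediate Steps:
c = -437202 (c = 454*(-963) = -437202)
c + (√(-910 - 1150) - (-11*4)*5) = -437202 + (√(-910 - 1150) - (-11*4)*5) = -437202 + (√(-2060) - (-44)*5) = -437202 + (2*I*√515 - 1*(-220)) = -437202 + (2*I*√515 + 220) = -437202 + (220 + 2*I*√515) = -436982 + 2*I*√515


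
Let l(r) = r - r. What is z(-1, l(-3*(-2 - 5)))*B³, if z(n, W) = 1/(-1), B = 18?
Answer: -5832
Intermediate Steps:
l(r) = 0
z(n, W) = -1
z(-1, l(-3*(-2 - 5)))*B³ = -1*18³ = -1*5832 = -5832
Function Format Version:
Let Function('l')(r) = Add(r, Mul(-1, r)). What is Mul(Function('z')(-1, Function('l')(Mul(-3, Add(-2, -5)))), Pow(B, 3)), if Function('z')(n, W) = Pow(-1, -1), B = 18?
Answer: -5832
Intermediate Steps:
Function('l')(r) = 0
Function('z')(n, W) = -1
Mul(Function('z')(-1, Function('l')(Mul(-3, Add(-2, -5)))), Pow(B, 3)) = Mul(-1, Pow(18, 3)) = Mul(-1, 5832) = -5832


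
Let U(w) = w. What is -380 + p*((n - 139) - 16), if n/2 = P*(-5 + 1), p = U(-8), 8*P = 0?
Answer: 860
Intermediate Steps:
P = 0 (P = (⅛)*0 = 0)
p = -8
n = 0 (n = 2*(0*(-5 + 1)) = 2*(0*(-4)) = 2*0 = 0)
-380 + p*((n - 139) - 16) = -380 - 8*((0 - 139) - 16) = -380 - 8*(-139 - 16) = -380 - 8*(-155) = -380 + 1240 = 860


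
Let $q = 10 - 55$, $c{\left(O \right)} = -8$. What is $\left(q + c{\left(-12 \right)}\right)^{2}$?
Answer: $2809$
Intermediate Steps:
$q = -45$
$\left(q + c{\left(-12 \right)}\right)^{2} = \left(-45 - 8\right)^{2} = \left(-53\right)^{2} = 2809$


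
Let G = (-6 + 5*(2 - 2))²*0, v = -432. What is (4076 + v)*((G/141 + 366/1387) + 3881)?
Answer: 19616792572/1387 ≈ 1.4143e+7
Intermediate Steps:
G = 0 (G = (-6 + 5*0)²*0 = (-6 + 0)²*0 = (-6)²*0 = 36*0 = 0)
(4076 + v)*((G/141 + 366/1387) + 3881) = (4076 - 432)*((0/141 + 366/1387) + 3881) = 3644*((0*(1/141) + 366*(1/1387)) + 3881) = 3644*((0 + 366/1387) + 3881) = 3644*(366/1387 + 3881) = 3644*(5383313/1387) = 19616792572/1387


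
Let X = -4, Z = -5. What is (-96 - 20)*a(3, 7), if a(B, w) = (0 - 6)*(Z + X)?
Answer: -6264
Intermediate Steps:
a(B, w) = 54 (a(B, w) = (0 - 6)*(-5 - 4) = -6*(-9) = 54)
(-96 - 20)*a(3, 7) = (-96 - 20)*54 = -116*54 = -6264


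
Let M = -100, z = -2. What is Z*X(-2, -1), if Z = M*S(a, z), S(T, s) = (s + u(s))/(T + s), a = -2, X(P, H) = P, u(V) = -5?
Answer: 350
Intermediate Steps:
S(T, s) = (-5 + s)/(T + s) (S(T, s) = (s - 5)/(T + s) = (-5 + s)/(T + s))
Z = -175 (Z = -100*(-5 - 2)/(-2 - 2) = -100*(-7)/(-4) = -(-25)*(-7) = -100*7/4 = -175)
Z*X(-2, -1) = -175*(-2) = 350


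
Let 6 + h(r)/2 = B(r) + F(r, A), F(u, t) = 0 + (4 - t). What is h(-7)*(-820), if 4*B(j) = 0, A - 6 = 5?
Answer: 21320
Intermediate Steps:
A = 11 (A = 6 + 5 = 11)
B(j) = 0 (B(j) = (¼)*0 = 0)
F(u, t) = 4 - t
h(r) = -26 (h(r) = -12 + 2*(0 + (4 - 1*11)) = -12 + 2*(0 + (4 - 11)) = -12 + 2*(0 - 7) = -12 + 2*(-7) = -12 - 14 = -26)
h(-7)*(-820) = -26*(-820) = 21320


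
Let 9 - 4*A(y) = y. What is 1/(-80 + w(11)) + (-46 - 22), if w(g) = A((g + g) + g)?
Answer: -5849/86 ≈ -68.012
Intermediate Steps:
A(y) = 9/4 - y/4
w(g) = 9/4 - 3*g/4 (w(g) = 9/4 - ((g + g) + g)/4 = 9/4 - (2*g + g)/4 = 9/4 - 3*g/4)
1/(-80 + w(11)) + (-46 - 22) = 1/(-80 + (9/4 - ¾*11)) + (-46 - 22) = 1/(-80 + (9/4 - 33/4)) - 68 = 1/(-80 - 6) - 68 = 1/(-86) - 68 = -1/86 - 68 = -5849/86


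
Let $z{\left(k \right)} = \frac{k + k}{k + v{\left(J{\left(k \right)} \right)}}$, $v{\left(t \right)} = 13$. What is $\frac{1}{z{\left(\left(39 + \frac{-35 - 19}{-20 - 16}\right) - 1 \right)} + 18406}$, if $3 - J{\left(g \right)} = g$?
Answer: $\frac{105}{1932788} \approx 5.4326 \cdot 10^{-5}$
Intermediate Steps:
$J{\left(g \right)} = 3 - g$
$z{\left(k \right)} = \frac{2 k}{13 + k}$ ($z{\left(k \right)} = \frac{k + k}{k + 13} = \frac{2 k}{13 + k}$)
$\frac{1}{z{\left(\left(39 + \frac{-35 - 19}{-20 - 16}\right) - 1 \right)} + 18406} = \frac{1}{\frac{2 \left(\left(39 + \frac{-35 - 19}{-20 - 16}\right) - 1\right)}{13 + \left(\left(39 + \frac{-35 - 19}{-20 - 16}\right) - 1\right)} + 18406} = \frac{1}{\frac{2 \left(\left(39 - \frac{54}{-36}\right) - 1\right)}{13 + \left(\left(39 - \frac{54}{-36}\right) - 1\right)} + 18406} = \frac{1}{\frac{2 \left(\left(39 - - \frac{3}{2}\right) - 1\right)}{13 + \left(\left(39 - - \frac{3}{2}\right) - 1\right)} + 18406} = \frac{1}{\frac{2 \left(\left(39 + \frac{3}{2}\right) - 1\right)}{13 + \left(\left(39 + \frac{3}{2}\right) - 1\right)} + 18406} = \frac{1}{\frac{2 \left(\frac{81}{2} - 1\right)}{13 + \left(\frac{81}{2} - 1\right)} + 18406} = \frac{1}{2 \cdot \frac{79}{2} \frac{1}{13 + \frac{79}{2}} + 18406} = \frac{1}{2 \cdot \frac{79}{2} \frac{1}{\frac{105}{2}} + 18406} = \frac{1}{2 \cdot \frac{79}{2} \cdot \frac{2}{105} + 18406} = \frac{1}{\frac{158}{105} + 18406} = \frac{1}{\frac{1932788}{105}} = \frac{105}{1932788}$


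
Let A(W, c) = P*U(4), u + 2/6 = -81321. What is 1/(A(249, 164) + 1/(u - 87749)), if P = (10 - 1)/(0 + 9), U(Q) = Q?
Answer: 507211/2028841 ≈ 0.25000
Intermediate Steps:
u = -243964/3 (u = -⅓ - 81321 = -243964/3 ≈ -81321.)
P = 1 (P = 9/9 = 9*(⅑) = 1)
A(W, c) = 4 (A(W, c) = 1*4 = 4)
1/(A(249, 164) + 1/(u - 87749)) = 1/(4 + 1/(-243964/3 - 87749)) = 1/(4 + 1/(-507211/3)) = 1/(4 - 3/507211) = 1/(2028841/507211) = 507211/2028841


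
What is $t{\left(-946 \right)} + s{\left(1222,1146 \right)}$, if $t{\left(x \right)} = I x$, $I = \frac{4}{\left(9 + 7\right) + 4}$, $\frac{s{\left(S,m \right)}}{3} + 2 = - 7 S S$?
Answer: $- \frac{156795796}{5} \approx -3.1359 \cdot 10^{7}$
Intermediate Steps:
$s{\left(S,m \right)} = -6 - 21 S^{2}$ ($s{\left(S,m \right)} = -6 + 3 - 7 S S = -6 + 3 \left(- 7 S^{2}\right) = -6 - 21 S^{2}$)
$I = \frac{1}{5}$ ($I = \frac{4}{16 + 4} = \frac{4}{20} = 4 \cdot \frac{1}{20} = \frac{1}{5} \approx 0.2$)
$t{\left(x \right)} = \frac{x}{5}$
$t{\left(-946 \right)} + s{\left(1222,1146 \right)} = \frac{1}{5} \left(-946\right) - \left(6 + 21 \cdot 1222^{2}\right) = - \frac{946}{5} - 31358970 = - \frac{156795796}{5}$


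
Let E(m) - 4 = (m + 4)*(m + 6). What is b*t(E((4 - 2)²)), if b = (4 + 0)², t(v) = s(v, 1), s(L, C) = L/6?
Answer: 224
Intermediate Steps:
s(L, C) = L/6 (s(L, C) = L*(⅙) = L/6)
E(m) = 4 + (4 + m)*(6 + m) (E(m) = 4 + (m + 4)*(m + 6) = 4 + (4 + m)*(6 + m))
t(v) = v/6
b = 16 (b = 4² = 16)
b*t(E((4 - 2)²)) = 16*((28 + ((4 - 2)²)² + 10*(4 - 2)²)/6) = 16*((28 + (2²)² + 10*2²)/6) = 16*((28 + 4² + 10*4)/6) = 16*((28 + 16 + 40)/6) = 16*((⅙)*84) = 16*14 = 224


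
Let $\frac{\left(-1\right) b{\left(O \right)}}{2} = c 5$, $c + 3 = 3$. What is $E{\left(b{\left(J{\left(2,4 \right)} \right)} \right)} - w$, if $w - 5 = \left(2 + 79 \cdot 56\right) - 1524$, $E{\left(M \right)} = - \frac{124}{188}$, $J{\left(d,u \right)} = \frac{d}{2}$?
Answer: $- \frac{136660}{47} \approx -2907.7$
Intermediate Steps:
$J{\left(d,u \right)} = \frac{d}{2}$ ($J{\left(d,u \right)} = d \frac{1}{2} = \frac{d}{2}$)
$c = 0$ ($c = -3 + 3 = 0$)
$b{\left(O \right)} = 0$ ($b{\left(O \right)} = - 2 \cdot 0 \cdot 5 = \left(-2\right) 0 = 0$)
$E{\left(M \right)} = - \frac{31}{47}$ ($E{\left(M \right)} = \left(-124\right) \frac{1}{188} = - \frac{31}{47}$)
$w = 2907$ ($w = 5 + \left(\left(2 + 79 \cdot 56\right) - 1524\right) = 5 + \left(\left(2 + 4424\right) - 1524\right) = 5 + \left(4426 - 1524\right) = 5 + 2902 = 2907$)
$E{\left(b{\left(J{\left(2,4 \right)} \right)} \right)} - w = - \frac{31}{47} - 2907 = - \frac{136660}{47}$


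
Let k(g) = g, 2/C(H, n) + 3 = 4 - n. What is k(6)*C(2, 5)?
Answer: -3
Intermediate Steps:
C(H, n) = 2/(1 - n) (C(H, n) = 2/(-3 + (4 - n)) = 2/(1 - n))
k(6)*C(2, 5) = 6*(-2/(-1 + 5)) = 6*(-2/4) = 6*(-2*1/4) = 6*(-1/2) = -3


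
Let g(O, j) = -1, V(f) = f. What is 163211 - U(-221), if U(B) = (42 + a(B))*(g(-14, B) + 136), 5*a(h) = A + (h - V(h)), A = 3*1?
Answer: 157460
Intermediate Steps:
A = 3
a(h) = ⅗ (a(h) = (3 + (h - h))/5 = (3 + 0)/5 = (⅕)*3 = ⅗)
U(B) = 5751 (U(B) = (42 + ⅗)*(-1 + 136) = (213/5)*135 = 5751)
163211 - U(-221) = 163211 - 1*5751 = 163211 - 5751 = 157460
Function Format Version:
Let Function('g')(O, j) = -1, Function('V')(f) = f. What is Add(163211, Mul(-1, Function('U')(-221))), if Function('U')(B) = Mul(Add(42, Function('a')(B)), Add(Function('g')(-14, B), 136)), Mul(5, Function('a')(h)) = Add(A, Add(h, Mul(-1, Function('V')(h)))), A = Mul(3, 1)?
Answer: 157460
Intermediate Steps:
A = 3
Function('a')(h) = Rational(3, 5) (Function('a')(h) = Mul(Rational(1, 5), Add(3, Add(h, Mul(-1, h)))) = Mul(Rational(1, 5), Add(3, 0)) = Mul(Rational(1, 5), 3) = Rational(3, 5))
Function('U')(B) = 5751 (Function('U')(B) = Mul(Add(42, Rational(3, 5)), Add(-1, 136)) = Mul(Rational(213, 5), 135) = 5751)
Add(163211, Mul(-1, Function('U')(-221))) = Add(163211, Mul(-1, 5751)) = Add(163211, -5751) = 157460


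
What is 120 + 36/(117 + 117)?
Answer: 1562/13 ≈ 120.15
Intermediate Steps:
120 + 36/(117 + 117) = 120 + 36/234 = 120 + (1/234)*36 = 120 + 2/13 = 1562/13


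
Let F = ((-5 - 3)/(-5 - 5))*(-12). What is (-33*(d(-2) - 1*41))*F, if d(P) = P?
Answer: -68112/5 ≈ -13622.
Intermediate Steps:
F = -48/5 (F = -8/(-10)*(-12) = -8*(-⅒)*(-12) = (⅘)*(-12) = -48/5 ≈ -9.6000)
(-33*(d(-2) - 1*41))*F = -33*(-2 - 1*41)*(-48/5) = -33*(-2 - 41)*(-48/5) = -33*(-43)*(-48/5) = 1419*(-48/5) = -68112/5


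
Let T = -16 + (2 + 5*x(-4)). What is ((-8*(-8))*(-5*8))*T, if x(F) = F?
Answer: 87040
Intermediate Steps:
T = -34 (T = -16 + (2 + 5*(-4)) = -16 + (2 - 20) = -16 - 18 = -34)
((-8*(-8))*(-5*8))*T = ((-8*(-8))*(-5*8))*(-34) = (64*(-40))*(-34) = -2560*(-34) = 87040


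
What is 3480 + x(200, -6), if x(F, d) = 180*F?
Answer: 39480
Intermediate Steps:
3480 + x(200, -6) = 3480 + 180*200 = 3480 + 36000 = 39480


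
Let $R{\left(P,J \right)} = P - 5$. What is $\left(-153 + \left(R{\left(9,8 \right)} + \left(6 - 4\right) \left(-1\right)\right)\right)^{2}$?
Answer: $22801$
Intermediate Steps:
$R{\left(P,J \right)} = -5 + P$
$\left(-153 + \left(R{\left(9,8 \right)} + \left(6 - 4\right) \left(-1\right)\right)\right)^{2} = \left(-153 + \left(\left(-5 + 9\right) + \left(6 - 4\right) \left(-1\right)\right)\right)^{2} = \left(-153 + \left(4 + 2 \left(-1\right)\right)\right)^{2} = \left(-153 + \left(4 - 2\right)\right)^{2} = \left(-153 + 2\right)^{2} = \left(-151\right)^{2} = 22801$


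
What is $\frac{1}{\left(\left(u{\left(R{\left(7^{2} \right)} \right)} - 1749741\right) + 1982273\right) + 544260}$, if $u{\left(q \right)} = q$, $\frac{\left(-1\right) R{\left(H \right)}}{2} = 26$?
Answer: $\frac{1}{776740} \approx 1.2874 \cdot 10^{-6}$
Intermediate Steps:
$R{\left(H \right)} = -52$ ($R{\left(H \right)} = \left(-2\right) 26 = -52$)
$\frac{1}{\left(\left(u{\left(R{\left(7^{2} \right)} \right)} - 1749741\right) + 1982273\right) + 544260} = \frac{1}{\left(\left(-52 - 1749741\right) + 1982273\right) + 544260} = \frac{1}{\left(-1749793 + 1982273\right) + 544260} = \frac{1}{232480 + 544260} = \frac{1}{776740}$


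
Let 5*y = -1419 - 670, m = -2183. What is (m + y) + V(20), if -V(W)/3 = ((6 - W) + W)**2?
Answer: -13544/5 ≈ -2708.8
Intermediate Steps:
V(W) = -108 (V(W) = -3*((6 - W) + W)**2 = -3*6**2 = -3*36 = -108)
y = -2089/5 (y = (-1419 - 670)/5 = (1/5)*(-2089) = -2089/5 ≈ -417.80)
(m + y) + V(20) = (-2183 - 2089/5) - 108 = -13004/5 - 108 = -13544/5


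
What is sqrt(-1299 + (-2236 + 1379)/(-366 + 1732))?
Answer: I*sqrt(2425047506)/1366 ≈ 36.05*I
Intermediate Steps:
sqrt(-1299 + (-2236 + 1379)/(-366 + 1732)) = sqrt(-1299 - 857/1366) = sqrt(-1775291/1366) = I*sqrt(2425047506)/1366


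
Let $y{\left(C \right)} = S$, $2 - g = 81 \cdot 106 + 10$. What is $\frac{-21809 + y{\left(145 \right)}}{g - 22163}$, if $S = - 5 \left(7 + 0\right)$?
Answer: $\frac{21844}{30757} \approx 0.71021$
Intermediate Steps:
$S = -35$ ($S = \left(-5\right) 7 = -35$)
$g = -8594$ ($g = 2 - \left(81 \cdot 106 + 10\right) = 2 - \left(8586 + 10\right) = 2 - 8596 = -8594$)
$y{\left(C \right)} = -35$
$\frac{-21809 + y{\left(145 \right)}}{g - 22163} = \frac{-21809 - 35}{-8594 - 22163} = - \frac{21844}{-30757} = \left(-21844\right) \left(- \frac{1}{30757}\right) = \frac{21844}{30757}$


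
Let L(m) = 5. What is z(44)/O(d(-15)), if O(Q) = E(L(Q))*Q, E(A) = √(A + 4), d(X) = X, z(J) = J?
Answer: -44/45 ≈ -0.97778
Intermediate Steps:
E(A) = √(4 + A)
O(Q) = 3*Q (O(Q) = √(4 + 5)*Q = √9*Q = 3*Q)
z(44)/O(d(-15)) = 44/((3*(-15))) = 44/(-45) = 44*(-1/45) = -44/45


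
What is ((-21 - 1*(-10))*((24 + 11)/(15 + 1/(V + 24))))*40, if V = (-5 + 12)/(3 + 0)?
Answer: -27650/27 ≈ -1024.1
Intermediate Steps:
V = 7/3 ≈ 2.3333
((-21 - 1*(-10))*((24 + 11)/(15 + 1/(V + 24))))*40 = ((-21 - 1*(-10))*((24 + 11)/(15 + 1/(7/3 + 24))))*40 = ((-21 + 10)*(35/(15 + 1/(79/3))))*40 = -385/(15 + 3/79)*40 = -385/1188/79*40 = -385*79/1188*40 = -11*2765/1188*40 = -2765/108*40 = -27650/27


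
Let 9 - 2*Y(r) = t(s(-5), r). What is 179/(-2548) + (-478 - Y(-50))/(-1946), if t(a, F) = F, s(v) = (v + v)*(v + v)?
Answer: 16871/88543 ≈ 0.19054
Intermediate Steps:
s(v) = 4*v² (s(v) = (2*v)*(2*v) = 4*v²)
Y(r) = 9/2 - r/2
179/(-2548) + (-478 - Y(-50))/(-1946) = 179/(-2548) + (-478 - (9/2 - ½*(-50)))/(-1946) = 179*(-1/2548) + (-478 - (9/2 + 25))*(-1/1946) = -179/2548 + (-478 - 1*59/2)*(-1/1946) = -179/2548 + (-478 - 59/2)*(-1/1946) = -179/2548 - 1015/2*(-1/1946) = -179/2548 + 145/556 = 16871/88543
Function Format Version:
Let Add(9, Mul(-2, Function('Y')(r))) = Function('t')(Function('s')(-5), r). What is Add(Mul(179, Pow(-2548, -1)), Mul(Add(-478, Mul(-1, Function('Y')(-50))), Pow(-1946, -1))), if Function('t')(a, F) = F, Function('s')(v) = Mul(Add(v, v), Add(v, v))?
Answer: Rational(16871, 88543) ≈ 0.19054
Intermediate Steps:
Function('s')(v) = Mul(4, Pow(v, 2)) (Function('s')(v) = Mul(Mul(2, v), Mul(2, v)) = Mul(4, Pow(v, 2)))
Function('Y')(r) = Add(Rational(9, 2), Mul(Rational(-1, 2), r))
Add(Mul(179, Pow(-2548, -1)), Mul(Add(-478, Mul(-1, Function('Y')(-50))), Pow(-1946, -1))) = Add(Mul(179, Pow(-2548, -1)), Mul(Add(-478, Mul(-1, Add(Rational(9, 2), Mul(Rational(-1, 2), -50)))), Pow(-1946, -1))) = Add(Mul(179, Rational(-1, 2548)), Mul(Add(-478, Mul(-1, Add(Rational(9, 2), 25))), Rational(-1, 1946))) = Add(Rational(-179, 2548), Mul(Add(-478, Mul(-1, Rational(59, 2))), Rational(-1, 1946))) = Add(Rational(-179, 2548), Mul(Add(-478, Rational(-59, 2)), Rational(-1, 1946))) = Add(Rational(-179, 2548), Mul(Rational(-1015, 2), Rational(-1, 1946))) = Add(Rational(-179, 2548), Rational(145, 556)) = Rational(16871, 88543)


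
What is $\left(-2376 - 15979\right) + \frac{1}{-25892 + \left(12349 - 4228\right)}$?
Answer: $- \frac{326186706}{17771} \approx -18355.0$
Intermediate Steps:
$\left(-2376 - 15979\right) + \frac{1}{-25892 + \left(12349 - 4228\right)} = -18355 + \frac{1}{-25892 + 8121} = -18355 + \frac{1}{-17771} = -18355 - \frac{1}{17771} = - \frac{326186706}{17771}$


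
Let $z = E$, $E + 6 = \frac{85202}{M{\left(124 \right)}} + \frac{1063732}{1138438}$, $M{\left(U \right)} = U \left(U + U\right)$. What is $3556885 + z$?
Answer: $\frac{31130944848205611}{8752311344} \approx 3.5569 \cdot 10^{6}$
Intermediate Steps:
$M{\left(U \right)} = 2 U^{2}$ ($M{\left(U \right)} = U 2 U = 2 U^{2}$)
$E = - \frac{20086597829}{8752311344}$ ($E = -6 + \left(\frac{85202}{2 \cdot 124^{2}} + \frac{1063732}{1138438}\right) = -6 + \left(\frac{85202}{2 \cdot 15376} + 1063732 \cdot \frac{1}{1138438}\right) = -6 + \left(\frac{85202}{30752} + \frac{531866}{569219}\right) = -6 + \left(85202 \cdot \frac{1}{30752} + \frac{531866}{569219}\right) = -6 + \left(\frac{42601}{15376} + \frac{531866}{569219}\right) = -6 + \frac{32427270235}{8752311344} = - \frac{20086597829}{8752311344} \approx -2.295$)
$z = - \frac{20086597829}{8752311344} \approx -2.295$
$3556885 + z = 3556885 - \frac{20086597829}{8752311344} = \frac{31130944848205611}{8752311344}$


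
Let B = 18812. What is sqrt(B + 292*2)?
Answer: 2*sqrt(4849) ≈ 139.27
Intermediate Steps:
sqrt(B + 292*2) = sqrt(18812 + 292*2) = sqrt(18812 + 584) = sqrt(19396) = 2*sqrt(4849)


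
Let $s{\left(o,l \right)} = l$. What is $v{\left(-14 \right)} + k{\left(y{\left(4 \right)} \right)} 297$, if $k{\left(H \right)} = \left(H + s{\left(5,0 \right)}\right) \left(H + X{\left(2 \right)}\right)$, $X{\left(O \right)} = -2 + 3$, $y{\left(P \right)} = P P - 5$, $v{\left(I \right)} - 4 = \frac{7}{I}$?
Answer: $\frac{78415}{2} \approx 39208.0$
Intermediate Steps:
$v{\left(I \right)} = 4 + \frac{7}{I}$
$y{\left(P \right)} = -5 + P^{2}$ ($y{\left(P \right)} = P^{2} - 5 = -5 + P^{2}$)
$X{\left(O \right)} = 1$
$k{\left(H \right)} = H \left(1 + H\right)$ ($k{\left(H \right)} = \left(H + 0\right) \left(H + 1\right) = H \left(1 + H\right)$)
$v{\left(-14 \right)} + k{\left(y{\left(4 \right)} \right)} 297 = \left(4 + \frac{7}{-14}\right) + \left(-5 + 4^{2}\right) \left(1 - \left(5 - 4^{2}\right)\right) 297 = \left(4 + 7 \left(- \frac{1}{14}\right)\right) + \left(-5 + 16\right) \left(1 + \left(-5 + 16\right)\right) 297 = \left(4 - \frac{1}{2}\right) + 11 \left(1 + 11\right) 297 = \frac{7}{2} + 11 \cdot 12 \cdot 297 = \frac{7}{2} + 132 \cdot 297 = \frac{7}{2} + 39204 = \frac{78415}{2}$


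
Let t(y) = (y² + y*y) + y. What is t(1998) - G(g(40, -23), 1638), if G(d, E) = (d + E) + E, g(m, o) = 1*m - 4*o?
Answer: 7982598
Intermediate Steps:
g(m, o) = m - 4*o
G(d, E) = d + 2*E (G(d, E) = (E + d) + E = d + 2*E)
t(y) = y + 2*y² (t(y) = (y² + y²) + y = 2*y² + y = y + 2*y²)
t(1998) - G(g(40, -23), 1638) = 1998*(1 + 2*1998) - ((40 - 4*(-23)) + 2*1638) = 1998*(1 + 3996) - ((40 + 92) + 3276) = 1998*3997 - (132 + 3276) = 7986006 - 1*3408 = 7986006 - 3408 = 7982598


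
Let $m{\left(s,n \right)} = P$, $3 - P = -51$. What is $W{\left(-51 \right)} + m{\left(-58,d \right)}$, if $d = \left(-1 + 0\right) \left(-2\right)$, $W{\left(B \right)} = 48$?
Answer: $102$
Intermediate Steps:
$P = 54$ ($P = 3 - -51 = 3 + 51 = 54$)
$d = 2$ ($d = \left(-1\right) \left(-2\right) = 2$)
$m{\left(s,n \right)} = 54$
$W{\left(-51 \right)} + m{\left(-58,d \right)} = 48 + 54 = 102$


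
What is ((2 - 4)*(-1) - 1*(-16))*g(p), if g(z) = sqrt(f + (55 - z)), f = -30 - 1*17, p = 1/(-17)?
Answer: 18*sqrt(2329)/17 ≈ 51.099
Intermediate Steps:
p = -1/17 ≈ -0.058824
f = -47 (f = -30 - 17 = -47)
g(z) = sqrt(8 - z) (g(z) = sqrt(-47 + (55 - z)) = sqrt(8 - z))
((2 - 4)*(-1) - 1*(-16))*g(p) = ((2 - 4)*(-1) - 1*(-16))*sqrt(8 - 1*(-1/17)) = (-2*(-1) + 16)*sqrt(8 + 1/17) = (2 + 16)*sqrt(137/17) = 18*(sqrt(2329)/17) = 18*sqrt(2329)/17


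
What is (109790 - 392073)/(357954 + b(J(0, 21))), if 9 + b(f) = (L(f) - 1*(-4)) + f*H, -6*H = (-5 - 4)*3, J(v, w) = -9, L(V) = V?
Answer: -564566/715799 ≈ -0.78872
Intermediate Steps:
H = 9/2 (H = -(-5 - 4)*3/6 = -(-3)*3/2 = -⅙*(-27) = 9/2 ≈ 4.5000)
b(f) = -5 + 11*f/2 (b(f) = -9 + ((f - 1*(-4)) + f*(9/2)) = -9 + ((f + 4) + 9*f/2) = -9 + ((4 + f) + 9*f/2) = -9 + (4 + 11*f/2) = -5 + 11*f/2)
(109790 - 392073)/(357954 + b(J(0, 21))) = (109790 - 392073)/(357954 + (-5 + (11/2)*(-9))) = -282283/(357954 + (-5 - 99/2)) = -282283/(357954 - 109/2) = -282283/715799/2 = -282283*2/715799 = -564566/715799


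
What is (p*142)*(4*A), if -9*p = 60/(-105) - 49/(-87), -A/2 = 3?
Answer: -5680/1827 ≈ -3.1089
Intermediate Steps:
A = -6 (A = -2*3 = -6)
p = 5/5481 (p = -(60/(-105) - 49/(-87))/9 = -(60*(-1/105) - 49*(-1/87))/9 = -(-4/7 + 49/87)/9 = -⅑*(-5/609) = 5/5481 ≈ 0.00091224)
(p*142)*(4*A) = ((5/5481)*142)*(4*(-6)) = (710/5481)*(-24) = -5680/1827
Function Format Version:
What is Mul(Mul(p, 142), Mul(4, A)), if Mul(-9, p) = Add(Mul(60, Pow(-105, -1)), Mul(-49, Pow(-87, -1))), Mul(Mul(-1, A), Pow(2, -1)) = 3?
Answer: Rational(-5680, 1827) ≈ -3.1089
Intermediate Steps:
A = -6 (A = Mul(-2, 3) = -6)
p = Rational(5, 5481) (p = Mul(Rational(-1, 9), Add(Mul(60, Pow(-105, -1)), Mul(-49, Pow(-87, -1)))) = Mul(Rational(-1, 9), Add(Mul(60, Rational(-1, 105)), Mul(-49, Rational(-1, 87)))) = Mul(Rational(-1, 9), Add(Rational(-4, 7), Rational(49, 87))) = Mul(Rational(-1, 9), Rational(-5, 609)) = Rational(5, 5481) ≈ 0.00091224)
Mul(Mul(p, 142), Mul(4, A)) = Mul(Mul(Rational(5, 5481), 142), Mul(4, -6)) = Mul(Rational(710, 5481), -24) = Rational(-5680, 1827)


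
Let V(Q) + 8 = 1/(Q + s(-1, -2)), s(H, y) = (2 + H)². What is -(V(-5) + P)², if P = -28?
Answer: -21025/16 ≈ -1314.1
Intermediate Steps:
V(Q) = -8 + 1/(1 + Q) (V(Q) = -8 + 1/(Q + (2 - 1)²) = -8 + 1/(Q + 1²) = -8 + 1/(Q + 1) = -8 + 1/(1 + Q))
-(V(-5) + P)² = -((-7 - 8*(-5))/(1 - 5) - 28)² = -((-7 + 40)/(-4) - 28)² = -(-¼*33 - 28)² = -(-33/4 - 28)² = -(-145/4)² = -1*21025/16 = -21025/16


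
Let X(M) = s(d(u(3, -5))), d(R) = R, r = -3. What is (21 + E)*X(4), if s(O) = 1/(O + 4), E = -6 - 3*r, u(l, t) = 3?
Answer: 24/7 ≈ 3.4286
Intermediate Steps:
E = 3 (E = -6 - 3*(-3) = -6 + 9 = 3)
s(O) = 1/(4 + O)
X(M) = 1/7 (X(M) = 1/(4 + 3) = 1/7)
(21 + E)*X(4) = (21 + 3)*(1/7) = 24*(1/7) = 24/7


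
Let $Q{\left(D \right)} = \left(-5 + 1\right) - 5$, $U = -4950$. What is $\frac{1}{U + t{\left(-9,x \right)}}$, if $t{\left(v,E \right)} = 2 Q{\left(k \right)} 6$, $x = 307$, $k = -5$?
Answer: $- \frac{1}{5058} \approx -0.00019771$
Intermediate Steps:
$Q{\left(D \right)} = -9$ ($Q{\left(D \right)} = -4 - 5 = -9$)
$t{\left(v,E \right)} = -108$ ($t{\left(v,E \right)} = 2 \left(-9\right) 6 = \left(-18\right) 6 = -108$)
$\frac{1}{U + t{\left(-9,x \right)}} = \frac{1}{-4950 - 108} = \frac{1}{-5058} = - \frac{1}{5058}$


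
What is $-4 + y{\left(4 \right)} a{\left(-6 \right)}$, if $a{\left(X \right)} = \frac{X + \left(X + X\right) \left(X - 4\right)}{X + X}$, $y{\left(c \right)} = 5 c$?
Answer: $-194$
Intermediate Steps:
$a{\left(X \right)} = \frac{X + 2 X \left(-4 + X\right)}{2 X}$
$-4 + y{\left(4 \right)} a{\left(-6 \right)} = -4 + 5 \cdot 4 \left(- \frac{7}{2} - 6\right) = -4 + 20 \left(- \frac{19}{2}\right) = -4 - 190 = -194$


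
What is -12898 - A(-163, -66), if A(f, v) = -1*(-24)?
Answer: -12922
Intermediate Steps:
A(f, v) = 24
-12898 - A(-163, -66) = -12898 - 1*24 = -12898 - 24 = -12922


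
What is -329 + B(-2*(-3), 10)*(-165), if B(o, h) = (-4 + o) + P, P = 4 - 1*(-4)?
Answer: -1979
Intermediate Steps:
P = 8 (P = 4 + 4 = 8)
B(o, h) = 4 + o (B(o, h) = (-4 + o) + 8 = 4 + o)
-329 + B(-2*(-3), 10)*(-165) = -329 + (4 - 2*(-3))*(-165) = -329 + (4 + 6)*(-165) = -329 + 10*(-165) = -329 - 1650 = -1979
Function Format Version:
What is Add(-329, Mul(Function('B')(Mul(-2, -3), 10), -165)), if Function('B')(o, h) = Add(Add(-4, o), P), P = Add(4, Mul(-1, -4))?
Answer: -1979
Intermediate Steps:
P = 8 (P = Add(4, 4) = 8)
Function('B')(o, h) = Add(4, o) (Function('B')(o, h) = Add(Add(-4, o), 8) = Add(4, o))
Add(-329, Mul(Function('B')(Mul(-2, -3), 10), -165)) = Add(-329, Mul(Add(4, Mul(-2, -3)), -165)) = Add(-329, Mul(Add(4, 6), -165)) = Add(-329, Mul(10, -165)) = Add(-329, -1650) = -1979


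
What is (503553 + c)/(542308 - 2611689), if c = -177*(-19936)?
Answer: -4032225/2069381 ≈ -1.9485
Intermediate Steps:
c = 3528672
(503553 + c)/(542308 - 2611689) = (503553 + 3528672)/(542308 - 2611689) = 4032225/(-2069381) = 4032225*(-1/2069381) = -4032225/2069381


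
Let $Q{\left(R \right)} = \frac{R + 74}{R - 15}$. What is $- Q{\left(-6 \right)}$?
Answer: $\frac{68}{21} \approx 3.2381$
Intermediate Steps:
$Q{\left(R \right)} = \frac{74 + R}{-15 + R}$
$- Q{\left(-6 \right)} = - \frac{74 - 6}{-15 - 6} = - \frac{68}{-21} = - \frac{\left(-1\right) 68}{21} = \left(-1\right) \left(- \frac{68}{21}\right) = \frac{68}{21}$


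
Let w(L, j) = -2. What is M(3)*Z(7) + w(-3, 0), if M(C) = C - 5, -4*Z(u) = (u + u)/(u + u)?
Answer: -3/2 ≈ -1.5000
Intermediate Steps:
Z(u) = -1/4 (Z(u) = -(u + u)/(4*(u + u)) = -2*u/(4*(2*u)) = -2*u*1/(2*u)/4 = -1/4*1 = -1/4)
M(C) = -5 + C
M(3)*Z(7) + w(-3, 0) = (-5 + 3)*(-1/4) - 2 = -2*(-1/4) - 2 = 1/2 - 2 = -3/2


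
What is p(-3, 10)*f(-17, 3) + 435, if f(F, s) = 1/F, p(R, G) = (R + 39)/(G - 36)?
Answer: 96153/221 ≈ 435.08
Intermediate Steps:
p(R, G) = (39 + R)/(-36 + G)
p(-3, 10)*f(-17, 3) + 435 = ((39 - 3)/(-36 + 10))/(-17) + 435 = (36/(-26))*(-1/17) + 435 = -1/26*36*(-1/17) + 435 = -18/13*(-1/17) + 435 = 18/221 + 435 = 96153/221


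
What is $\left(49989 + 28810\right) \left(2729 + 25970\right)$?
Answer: $2261452501$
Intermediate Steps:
$\left(49989 + 28810\right) \left(2729 + 25970\right) = 78799 \cdot 28699 = 2261452501$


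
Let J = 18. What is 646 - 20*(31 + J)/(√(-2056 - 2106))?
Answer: 646 + 490*I*√4162/2081 ≈ 646.0 + 15.191*I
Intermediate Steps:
646 - 20*(31 + J)/(√(-2056 - 2106)) = 646 - 20*(31 + 18)/(√(-2056 - 2106)) = 646 - 20*49/(√(-4162)) = 646 - 980/(I*√4162) = 646 - 980*(-I*√4162/4162) = 646 - (-490)*I*√4162/2081 = 646 + 490*I*√4162/2081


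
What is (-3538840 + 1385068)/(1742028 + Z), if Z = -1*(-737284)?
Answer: -538443/619828 ≈ -0.86870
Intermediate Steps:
Z = 737284
(-3538840 + 1385068)/(1742028 + Z) = (-3538840 + 1385068)/(1742028 + 737284) = -2153772/2479312 = -2153772*1/2479312 = -538443/619828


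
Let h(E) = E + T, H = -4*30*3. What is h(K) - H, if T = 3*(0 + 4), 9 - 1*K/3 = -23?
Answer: 468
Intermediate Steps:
K = 96 (K = 27 - 3*(-23) = 27 + 69 = 96)
H = -360 (H = -120*3 = -360)
T = 12 (T = 3*4 = 12)
h(E) = 12 + E (h(E) = E + 12 = 12 + E)
h(K) - H = (12 + 96) - 1*(-360) = 108 + 360 = 468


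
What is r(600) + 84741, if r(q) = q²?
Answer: 444741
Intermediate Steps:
r(600) + 84741 = 600² + 84741 = 360000 + 84741 = 444741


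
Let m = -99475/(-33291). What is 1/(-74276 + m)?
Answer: -33291/2472622841 ≈ -1.3464e-5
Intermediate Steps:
m = 99475/33291 (m = -99475*(-1/33291) = 99475/33291 ≈ 2.9880)
1/(-74276 + m) = 1/(-74276 + 99475/33291) = 1/(-2472622841/33291) = -33291/2472622841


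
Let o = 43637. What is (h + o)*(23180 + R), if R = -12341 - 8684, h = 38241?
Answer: 176447090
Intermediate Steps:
R = -21025
(h + o)*(23180 + R) = (38241 + 43637)*(23180 - 21025) = 81878*2155 = 176447090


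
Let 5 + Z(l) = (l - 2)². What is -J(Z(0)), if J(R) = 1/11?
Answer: -1/11 ≈ -0.090909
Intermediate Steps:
Z(l) = -5 + (-2 + l)² (Z(l) = -5 + (l - 2)² = -5 + (-2 + l)²)
J(R) = 1/11
-J(Z(0)) = -1*1/11 = -1/11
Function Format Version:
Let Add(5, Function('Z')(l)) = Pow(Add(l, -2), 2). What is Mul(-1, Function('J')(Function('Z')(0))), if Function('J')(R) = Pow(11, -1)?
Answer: Rational(-1, 11) ≈ -0.090909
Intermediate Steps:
Function('Z')(l) = Add(-5, Pow(Add(-2, l), 2)) (Function('Z')(l) = Add(-5, Pow(Add(l, -2), 2)) = Add(-5, Pow(Add(-2, l), 2)))
Function('J')(R) = Rational(1, 11)
Mul(-1, Function('J')(Function('Z')(0))) = Mul(-1, Rational(1, 11)) = Rational(-1, 11)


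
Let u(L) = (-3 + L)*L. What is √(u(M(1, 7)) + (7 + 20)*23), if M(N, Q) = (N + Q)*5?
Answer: √2101 ≈ 45.837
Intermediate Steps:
M(N, Q) = 5*N + 5*Q
u(L) = L*(-3 + L)
√(u(M(1, 7)) + (7 + 20)*23) = √((5*1 + 5*7)*(-3 + (5*1 + 5*7)) + (7 + 20)*23) = √((5 + 35)*(-3 + (5 + 35)) + 27*23) = √(40*(-3 + 40) + 621) = √(40*37 + 621) = √(1480 + 621) = √2101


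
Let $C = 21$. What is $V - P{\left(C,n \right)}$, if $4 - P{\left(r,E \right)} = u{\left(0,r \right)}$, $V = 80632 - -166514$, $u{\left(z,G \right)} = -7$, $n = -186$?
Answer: $247135$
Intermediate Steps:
$V = 247146$ ($V = 80632 + 166514 = 247146$)
$P{\left(r,E \right)} = 11$ ($P{\left(r,E \right)} = 4 - -7 = 4 + 7 = 11$)
$V - P{\left(C,n \right)} = 247146 - 11 = 247135$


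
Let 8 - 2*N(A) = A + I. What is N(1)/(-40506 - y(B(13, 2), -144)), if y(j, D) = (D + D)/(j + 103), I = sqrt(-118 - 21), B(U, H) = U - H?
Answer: -19/219876 + 19*I*sqrt(139)/1539132 ≈ -8.6412e-5 + 0.00014554*I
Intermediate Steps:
I = I*sqrt(139) (I = sqrt(-139) = I*sqrt(139) ≈ 11.79*I)
y(j, D) = 2*D/(103 + j) (y(j, D) = (2*D)/(103 + j) = 2*D/(103 + j))
N(A) = 4 - A/2 - I*sqrt(139)/2 (N(A) = 4 - (A + I*sqrt(139))/2 = 4 + (-A/2 - I*sqrt(139)/2) = 4 - A/2 - I*sqrt(139)/2)
N(1)/(-40506 - y(B(13, 2), -144)) = (4 - 1/2*1 - I*sqrt(139)/2)/(-40506 - 2*(-144)/(103 + (13 - 1*2))) = (4 - 1/2 - I*sqrt(139)/2)/(-40506 - 2*(-144)/(103 + (13 - 2))) = (7/2 - I*sqrt(139)/2)/(-40506 - 2*(-144)/(103 + 11)) = (7/2 - I*sqrt(139)/2)/(-40506 - 2*(-144)/114) = (7/2 - I*sqrt(139)/2)/(-40506 - 1*(-48/19)) = (7/2 - I*sqrt(139)/2)/(-40506 + 48/19) = (7/2 - I*sqrt(139)/2)/(-769566/19) = (7/2 - I*sqrt(139)/2)*(-19/769566) = -19/219876 + 19*I*sqrt(139)/1539132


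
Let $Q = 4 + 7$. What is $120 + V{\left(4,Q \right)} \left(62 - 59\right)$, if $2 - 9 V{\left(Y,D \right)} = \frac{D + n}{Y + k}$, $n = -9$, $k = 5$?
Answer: $\frac{3256}{27} \approx 120.59$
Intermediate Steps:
$Q = 11$
$V{\left(Y,D \right)} = \frac{2}{9} - \frac{-9 + D}{9 \left(5 + Y\right)}$ ($V{\left(Y,D \right)} = \frac{2}{9} - \frac{\left(D - 9\right) \frac{1}{Y + 5}}{9} = \frac{2}{9} - \frac{\left(-9 + D\right) \frac{1}{5 + Y}}{9} = \frac{2}{9} - \frac{\frac{1}{5 + Y} \left(-9 + D\right)}{9} = \frac{2}{9} - \frac{-9 + D}{9 \left(5 + Y\right)}$)
$120 + V{\left(4,Q \right)} \left(62 - 59\right) = 120 + \frac{19 - 11 + 2 \cdot 4}{9 \left(5 + 4\right)} \left(62 - 59\right) = 120 + \frac{19 - 11 + 8}{9 \cdot 9} \left(62 - 59\right) = 120 + \frac{1}{9} \cdot \frac{1}{9} \cdot 16 \cdot 3 = 120 + \frac{16}{81} \cdot 3 = 120 + \frac{16}{27} = \frac{3256}{27}$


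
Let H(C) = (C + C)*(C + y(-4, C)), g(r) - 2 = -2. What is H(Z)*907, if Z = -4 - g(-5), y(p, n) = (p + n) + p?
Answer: 116096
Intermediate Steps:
g(r) = 0 (g(r) = 2 - 2 = 0)
y(p, n) = n + 2*p (y(p, n) = (n + p) + p = n + 2*p)
Z = -4 (Z = -4 - 1*0 = -4 + 0 = -4)
H(C) = 2*C*(-8 + 2*C) (H(C) = (C + C)*(C + (C + 2*(-4))) = (2*C)*(C + (C - 8)) = (2*C)*(C + (-8 + C)) = (2*C)*(-8 + 2*C) = 2*C*(-8 + 2*C))
H(Z)*907 = (4*(-4)*(-4 - 4))*907 = (4*(-4)*(-8))*907 = 128*907 = 116096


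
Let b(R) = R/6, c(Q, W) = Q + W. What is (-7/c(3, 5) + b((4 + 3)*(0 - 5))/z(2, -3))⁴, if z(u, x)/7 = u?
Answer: 923521/331776 ≈ 2.7836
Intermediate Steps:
z(u, x) = 7*u
b(R) = R/6 (b(R) = R*(⅙) = R/6)
(-7/c(3, 5) + b((4 + 3)*(0 - 5))/z(2, -3))⁴ = (-7/(3 + 5) + (((4 + 3)*(0 - 5))/6)/((7*2)))⁴ = (-7/8 + ((7*(-5))/6)/14)⁴ = (-7*⅛ + ((⅙)*(-35))*(1/14))⁴ = (-7/8 - 35/6*1/14)⁴ = (-7/8 - 5/12)⁴ = (-31/24)⁴ = 923521/331776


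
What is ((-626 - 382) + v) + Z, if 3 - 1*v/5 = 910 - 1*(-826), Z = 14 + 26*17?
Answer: -9217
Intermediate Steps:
Z = 456 (Z = 14 + 442 = 456)
v = -8665 (v = 15 - 5*(910 - 1*(-826)) = 15 - 5*(910 + 826) = 15 - 5*1736 = 15 - 8680 = -8665)
((-626 - 382) + v) + Z = ((-626 - 382) - 8665) + 456 = (-1008 - 8665) + 456 = -9673 + 456 = -9217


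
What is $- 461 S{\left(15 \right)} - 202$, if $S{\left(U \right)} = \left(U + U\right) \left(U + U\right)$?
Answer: $-415102$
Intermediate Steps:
$S{\left(U \right)} = 4 U^{2}$ ($S{\left(U \right)} = 2 U 2 U = 4 U^{2}$)
$- 461 S{\left(15 \right)} - 202 = - 461 \cdot 4 \cdot 15^{2} - 202 = - 461 \cdot 4 \cdot 225 - 202 = \left(-461\right) 900 - 202 = -414900 - 202 = -415102$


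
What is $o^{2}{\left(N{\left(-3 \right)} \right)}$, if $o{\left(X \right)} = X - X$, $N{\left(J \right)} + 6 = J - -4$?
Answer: $0$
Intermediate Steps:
$N{\left(J \right)} = -2 + J$ ($N{\left(J \right)} = -6 + \left(J - -4\right) = -6 + \left(J + 4\right) = -6 + \left(4 + J\right) = -2 + J$)
$o{\left(X \right)} = 0$
$o^{2}{\left(N{\left(-3 \right)} \right)} = 0^{2} = 0$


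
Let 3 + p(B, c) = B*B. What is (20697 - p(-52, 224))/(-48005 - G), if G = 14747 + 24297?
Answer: -17996/87049 ≈ -0.20673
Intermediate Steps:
p(B, c) = -3 + B² (p(B, c) = -3 + B*B = -3 + B²)
G = 39044
(20697 - p(-52, 224))/(-48005 - G) = (20697 - (-3 + (-52)²))/(-48005 - 1*39044) = (20697 - (-3 + 2704))/(-48005 - 39044) = (20697 - 1*2701)/(-87049) = (20697 - 2701)*(-1/87049) = 17996*(-1/87049) = -17996/87049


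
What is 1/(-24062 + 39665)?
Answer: 1/15603 ≈ 6.4090e-5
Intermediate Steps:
1/(-24062 + 39665) = 1/15603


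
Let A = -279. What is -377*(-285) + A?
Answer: 107166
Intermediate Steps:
-377*(-285) + A = -377*(-285) - 279 = 107445 - 279 = 107166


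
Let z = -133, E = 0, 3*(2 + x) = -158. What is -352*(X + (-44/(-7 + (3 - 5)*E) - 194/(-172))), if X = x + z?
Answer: 57294512/903 ≈ 63449.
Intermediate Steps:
x = -164/3 (x = -2 + (⅓)*(-158) = -2 - 158/3 = -164/3 ≈ -54.667)
X = -563/3 (X = -164/3 - 133 = -563/3 ≈ -187.67)
-352*(X + (-44/(-7 + (3 - 5)*E) - 194/(-172))) = -352*(-563/3 + (-44/(-7 + (3 - 5)*0) - 194/(-172))) = -352*(-563/3 + (-44/(-7 - 2*0) - 194*(-1/172))) = -352*(-563/3 + (-44/(-7 + 0) + 97/86)) = -352*(-563/3 + (-44/(-7) + 97/86)) = -352*(-563/3 + (-44*(-⅐) + 97/86)) = -352*(-563/3 + (44/7 + 97/86)) = -352*(-563/3 + 4463/602) = -352*(-325537/1806) = 57294512/903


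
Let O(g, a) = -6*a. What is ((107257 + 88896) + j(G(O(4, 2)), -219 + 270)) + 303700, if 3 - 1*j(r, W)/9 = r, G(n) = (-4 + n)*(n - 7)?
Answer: 497144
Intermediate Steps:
O(g, a) = -6*a
G(n) = (-7 + n)*(-4 + n) (G(n) = (-4 + n)*(-7 + n) = (-7 + n)*(-4 + n))
j(r, W) = 27 - 9*r
((107257 + 88896) + j(G(O(4, 2)), -219 + 270)) + 303700 = ((107257 + 88896) + (27 - 9*(28 + (-6*2)**2 - (-66)*2))) + 303700 = (196153 + (27 - 9*(28 + (-12)**2 - 11*(-12)))) + 303700 = (196153 + (27 - 9*(28 + 144 + 132))) + 303700 = (196153 + (27 - 9*304)) + 303700 = (196153 + (27 - 2736)) + 303700 = (196153 - 2709) + 303700 = 193444 + 303700 = 497144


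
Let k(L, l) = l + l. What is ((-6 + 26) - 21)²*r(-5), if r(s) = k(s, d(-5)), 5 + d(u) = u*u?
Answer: 40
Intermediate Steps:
d(u) = -5 + u² (d(u) = -5 + u*u = -5 + u²)
k(L, l) = 2*l
r(s) = 40 (r(s) = 2*(-5 + (-5)²) = 2*(-5 + 25) = 2*20 = 40)
((-6 + 26) - 21)²*r(-5) = ((-6 + 26) - 21)²*40 = (20 - 21)²*40 = (-1)²*40 = 1*40 = 40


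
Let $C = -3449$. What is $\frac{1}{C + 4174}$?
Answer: $\frac{1}{725} \approx 0.0013793$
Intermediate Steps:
$\frac{1}{C + 4174} = \frac{1}{-3449 + 4174} = \frac{1}{725}$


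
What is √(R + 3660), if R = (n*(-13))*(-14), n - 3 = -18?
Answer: √930 ≈ 30.496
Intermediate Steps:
n = -15 (n = 3 - 18 = -15)
R = -2730 (R = -15*(-13)*(-14) = 195*(-14) = -2730)
√(R + 3660) = √(-2730 + 3660) = √930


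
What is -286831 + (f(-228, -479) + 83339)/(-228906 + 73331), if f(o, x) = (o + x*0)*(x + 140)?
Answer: -44623893456/155575 ≈ -2.8683e+5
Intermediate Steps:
f(o, x) = o*(140 + x) (f(o, x) = (o + 0)*(140 + x) = o*(140 + x))
-286831 + (f(-228, -479) + 83339)/(-228906 + 73331) = -286831 + (-228*(140 - 479) + 83339)/(-228906 + 73331) = -286831 + (-228*(-339) + 83339)/(-155575) = -286831 + (77292 + 83339)*(-1/155575) = -286831 + 160631*(-1/155575) = -286831 - 160631/155575 = -44623893456/155575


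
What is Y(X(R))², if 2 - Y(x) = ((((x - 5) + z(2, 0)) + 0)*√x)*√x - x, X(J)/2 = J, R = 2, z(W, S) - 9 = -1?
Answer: 484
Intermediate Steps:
z(W, S) = 8 (z(W, S) = 9 - 1 = 8)
X(J) = 2*J
Y(x) = 2 + x - x*(3 + x) (Y(x) = 2 - (((((x - 5) + 8) + 0)*√x)*√x - x) = 2 - (((((-5 + x) + 8) + 0)*√x)*√x - x) = 2 - ((((3 + x) + 0)*√x)*√x - x) = 2 - (((3 + x)*√x)*√x - x) = 2 - ((√x*(3 + x))*√x - x) = 2 - (x*(3 + x) - x) = 2 - (-x + x*(3 + x)) = 2 + (x - x*(3 + x)) = 2 + x - x*(3 + x))
Y(X(R))² = (2 - (2*2)² - 4*2)² = (2 - 1*4² - 2*4)² = (2 - 1*16 - 8)² = (2 - 16 - 8)² = (-22)² = 484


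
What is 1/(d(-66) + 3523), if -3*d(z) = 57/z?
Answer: 66/232537 ≈ 0.00028383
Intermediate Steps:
d(z) = -19/z
1/(d(-66) + 3523) = 1/(-19/(-66) + 3523) = 1/(-19*(-1/66) + 3523) = 1/(19/66 + 3523) = 1/(232537/66) = 66/232537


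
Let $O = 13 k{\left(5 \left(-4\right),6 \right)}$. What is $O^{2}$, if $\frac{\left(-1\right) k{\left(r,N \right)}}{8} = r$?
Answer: $4326400$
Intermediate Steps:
$k{\left(r,N \right)} = - 8 r$
$O = 2080$ ($O = 13 \left(- 8 \cdot 5 \left(-4\right)\right) = 13 \left(\left(-8\right) \left(-20\right)\right) = 13 \cdot 160 = 2080$)
$O^{2} = 2080^{2} = 4326400$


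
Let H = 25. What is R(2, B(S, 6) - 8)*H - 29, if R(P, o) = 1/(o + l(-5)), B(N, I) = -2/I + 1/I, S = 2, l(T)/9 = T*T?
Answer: -37579/1301 ≈ -28.885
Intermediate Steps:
l(T) = 9*T² (l(T) = 9*(T*T) = 9*T²)
B(N, I) = -1/I (B(N, I) = -2/I + 1/I = -1/I)
R(P, o) = 1/(225 + o) (R(P, o) = 1/(o + 9*(-5)²) = 1/(o + 9*25) = 1/(o + 225) = 1/(225 + o))
R(2, B(S, 6) - 8)*H - 29 = 25/(225 + (-1/6 - 8)) - 29 = 25/(225 + (-1*⅙ - 8)) - 29 = 25/(225 + (-⅙ - 8)) - 29 = 25/(225 - 49/6) - 29 = 25/(1301/6) - 29 = (6/1301)*25 - 29 = 150/1301 - 29 = -37579/1301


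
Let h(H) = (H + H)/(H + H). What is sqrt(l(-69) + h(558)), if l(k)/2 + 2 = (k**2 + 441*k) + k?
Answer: I*sqrt(51477) ≈ 226.89*I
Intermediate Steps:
h(H) = 1 (h(H) = (2*H)/((2*H)) = (2*H)*(1/(2*H)) = 1)
l(k) = -4 + 2*k**2 + 884*k (l(k) = -4 + 2*((k**2 + 441*k) + k) = -4 + 2*(k**2 + 442*k) = -4 + (2*k**2 + 884*k) = -4 + 2*k**2 + 884*k)
sqrt(l(-69) + h(558)) = sqrt((-4 + 2*(-69)**2 + 884*(-69)) + 1) = sqrt((-4 + 2*4761 - 60996) + 1) = sqrt((-4 + 9522 - 60996) + 1) = sqrt(-51478 + 1) = sqrt(-51477) = I*sqrt(51477)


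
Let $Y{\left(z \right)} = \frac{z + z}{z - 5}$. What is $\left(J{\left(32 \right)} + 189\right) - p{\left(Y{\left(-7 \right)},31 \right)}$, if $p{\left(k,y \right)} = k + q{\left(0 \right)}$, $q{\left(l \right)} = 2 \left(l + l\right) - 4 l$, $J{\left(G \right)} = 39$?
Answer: $\frac{1361}{6} \approx 226.83$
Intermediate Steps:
$Y{\left(z \right)} = \frac{2 z}{-5 + z}$
$q{\left(l \right)} = 0$ ($q{\left(l \right)} = 2 \cdot 2 l - 4 l = 4 l - 4 l = 0$)
$p{\left(k,y \right)} = k$ ($p{\left(k,y \right)} = k + 0 = k$)
$\left(J{\left(32 \right)} + 189\right) - p{\left(Y{\left(-7 \right)},31 \right)} = \left(39 + 189\right) - 2 \left(-7\right) \frac{1}{-5 - 7} = 228 - 2 \left(-7\right) \frac{1}{-12} = 228 - 2 \left(-7\right) \left(- \frac{1}{12}\right) = 228 - \frac{7}{6} = \frac{1361}{6}$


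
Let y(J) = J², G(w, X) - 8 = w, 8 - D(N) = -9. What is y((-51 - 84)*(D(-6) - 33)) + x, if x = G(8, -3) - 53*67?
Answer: 4662065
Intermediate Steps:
D(N) = 17 (D(N) = 8 - 1*(-9) = 8 + 9 = 17)
G(w, X) = 8 + w
x = -3535 (x = (8 + 8) - 53*67 = 16 - 3551 = -3535)
y((-51 - 84)*(D(-6) - 33)) + x = ((-51 - 84)*(17 - 33))² - 3535 = (-135*(-16))² - 3535 = 2160² - 3535 = 4665600 - 3535 = 4662065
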